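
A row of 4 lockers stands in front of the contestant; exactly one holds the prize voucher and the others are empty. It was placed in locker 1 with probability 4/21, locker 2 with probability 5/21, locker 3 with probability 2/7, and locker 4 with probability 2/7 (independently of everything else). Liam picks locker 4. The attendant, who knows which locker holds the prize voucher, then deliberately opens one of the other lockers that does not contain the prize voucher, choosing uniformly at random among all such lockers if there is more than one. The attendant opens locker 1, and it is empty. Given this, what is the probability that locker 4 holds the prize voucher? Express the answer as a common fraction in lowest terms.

Consider each possible location of the prize voucher in turn.
If it is in locker 1 (prior 4/21): the attendant opened locker 1, so this case is ruled out; weight (4/21)·0 = 0.
If it is in locker 2 (prior 5/21): the attendant has 2 equally likely choices, so probability 1/2; weight (5/21)·(1/2) = 5/42.
If it is in locker 3 (prior 2/7): the attendant has 2 equally likely choices, so probability 1/2; weight (2/7)·(1/2) = 1/7.
If it is in locker 4 (prior 2/7): the attendant has 3 equally likely choices, so probability 1/3; weight (2/7)·(1/3) = 2/21.
The weights sum to 5/14.
So P(the prize voucher in locker 4 | the attendant opened locker 1) = (2/21) / (5/14) = 4/15.

4/15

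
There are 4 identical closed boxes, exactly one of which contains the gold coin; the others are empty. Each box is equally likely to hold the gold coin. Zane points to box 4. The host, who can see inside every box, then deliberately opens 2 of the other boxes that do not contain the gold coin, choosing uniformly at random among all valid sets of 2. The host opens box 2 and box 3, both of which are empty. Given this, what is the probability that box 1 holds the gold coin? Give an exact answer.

Apply Bayes' rule, conditioning on where the gold coin actually is.
If it is in box 1 (prior 1/4): the host has no choice, probability 1; weight (1/4)·1 = 1/4.
If it is in either of boxes 2 and 3 (prior 1/4 each): that box was opened and seen not to hold the prize — ruled out; weight (1/4)·0 = 0 each.
If it is in box 4 (prior 1/4): the host has 3 equally likely choices, so probability 1/3; weight (1/4)·(1/3) = 1/12.
The weights sum to 1/3.
So P(the gold coin in box 1 | the host opened box 2 and box 3) = (1/4) / (1/3) = 3/4.

3/4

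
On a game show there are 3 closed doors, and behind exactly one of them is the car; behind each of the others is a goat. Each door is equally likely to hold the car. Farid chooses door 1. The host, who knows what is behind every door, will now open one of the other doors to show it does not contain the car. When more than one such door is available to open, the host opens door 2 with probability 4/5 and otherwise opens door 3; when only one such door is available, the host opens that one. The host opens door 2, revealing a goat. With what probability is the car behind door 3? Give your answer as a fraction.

5/9

Consider each possible location of the car in turn.
If it is behind door 1 (prior 1/3): door 2 is available, opened with probability 4/5; weight (1/3)·(4/5) = 4/15.
If it is behind door 2 (prior 1/3): the host opened door 2, so this case is ruled out; weight (1/3)·0 = 0.
If it is behind door 3 (prior 1/3): only door 2 is available, probability 1; weight (1/3)·1 = 1/3.
The weights sum to 3/5.
So P(the car behind door 3 | the host opened door 2) = (1/3) / (3/5) = 5/9.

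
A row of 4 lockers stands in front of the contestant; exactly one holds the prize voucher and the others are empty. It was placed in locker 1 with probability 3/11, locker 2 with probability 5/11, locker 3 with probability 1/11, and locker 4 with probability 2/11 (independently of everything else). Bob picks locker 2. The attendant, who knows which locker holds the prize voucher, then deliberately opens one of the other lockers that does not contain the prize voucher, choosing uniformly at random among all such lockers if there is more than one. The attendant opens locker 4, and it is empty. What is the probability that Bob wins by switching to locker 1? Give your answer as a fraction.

9/22

Condition on the true location of the prize voucher.
If it is in locker 1 (prior 3/11): the attendant has 2 equally likely choices, so probability 1/2; weight (3/11)·(1/2) = 3/22.
If it is in locker 2 (prior 5/11): the attendant has 3 equally likely choices, so probability 1/3; weight (5/11)·(1/3) = 5/33.
If it is in locker 3 (prior 1/11): the attendant has 2 equally likely choices, so probability 1/2; weight (1/11)·(1/2) = 1/22.
If it is in locker 4 (prior 2/11): the attendant opened locker 4, so this case is ruled out; weight (2/11)·0 = 0.
The weights sum to 1/3.
So P(the prize voucher in locker 1 | the attendant opened locker 4) = (3/22) / (1/3) = 9/22.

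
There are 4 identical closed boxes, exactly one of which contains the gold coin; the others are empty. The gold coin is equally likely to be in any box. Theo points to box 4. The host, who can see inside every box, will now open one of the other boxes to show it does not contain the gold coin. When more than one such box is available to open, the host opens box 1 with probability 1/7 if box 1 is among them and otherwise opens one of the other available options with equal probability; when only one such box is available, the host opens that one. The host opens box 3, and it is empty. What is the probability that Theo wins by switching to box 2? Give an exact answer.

12/25

Condition on the true location of the gold coin.
If it is in box 1 (prior 1/4): box 1 holds the prize so is unavailable; the host chooses uniformly among the 2 others, probability 1/2; weight (1/4)·(1/2) = 1/8.
If it is in box 2 (prior 1/4): box 1 is available but not opened, probability 6/7; weight (1/4)·(6/7) = 3/14.
If it is in box 3 (prior 1/4): the host opened box 3, so this case is ruled out; weight (1/4)·0 = 0.
If it is in box 4 (prior 1/4): box 1 is available but not opened; box 3 gets probability (1 − 1/7)/2 = 3/7; weight (1/4)·(3/7) = 3/28.
The weights sum to 25/56.
So P(the gold coin in box 2 | the host opened box 3) = (3/14) / (25/56) = 12/25.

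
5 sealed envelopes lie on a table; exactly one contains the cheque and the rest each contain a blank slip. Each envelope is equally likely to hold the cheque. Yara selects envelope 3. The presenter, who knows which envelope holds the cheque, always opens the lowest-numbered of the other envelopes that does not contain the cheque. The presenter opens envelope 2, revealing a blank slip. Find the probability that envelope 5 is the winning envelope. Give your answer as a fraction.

Consider each possible location of the cheque in turn.
If it is in envelope 1 (prior 1/5): envelope 2 is the lowest-numbered option available, probability 1; weight (1/5)·1 = 1/5.
If it is in envelope 2 (prior 1/5): the presenter opened envelope 2, so this case is ruled out; weight (1/5)·0 = 0.
If it is in any of envelopes 3, 4, and 5 (prior 1/5 each): the presenter would have opened envelope 1 instead, probability 0; weight (1/5)·0 = 0 each.
The weights sum to 1/5.
So P(the cheque in envelope 5 | the presenter opened envelope 2) = 0 / (1/5) = 0.

0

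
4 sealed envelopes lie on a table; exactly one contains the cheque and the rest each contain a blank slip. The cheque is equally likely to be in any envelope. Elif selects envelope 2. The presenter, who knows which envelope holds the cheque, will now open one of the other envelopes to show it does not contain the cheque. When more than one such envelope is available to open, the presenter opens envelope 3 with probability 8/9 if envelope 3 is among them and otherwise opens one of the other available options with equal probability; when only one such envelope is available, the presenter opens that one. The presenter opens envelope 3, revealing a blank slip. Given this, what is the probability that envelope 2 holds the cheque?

1/3

Apply Bayes' rule, conditioning on where the cheque actually is.
If it is in any of envelopes 1, 2, and 4 (prior 1/4 each): envelope 3 is available, opened with probability 8/9; weight (1/4)·(8/9) = 2/9 each.
If it is in envelope 3 (prior 1/4): the presenter opened envelope 3, so this case is ruled out; weight (1/4)·0 = 0.
The weights sum to 2/3.
So P(the cheque in envelope 2 | the presenter opened envelope 3) = (2/9) / (2/3) = 1/3.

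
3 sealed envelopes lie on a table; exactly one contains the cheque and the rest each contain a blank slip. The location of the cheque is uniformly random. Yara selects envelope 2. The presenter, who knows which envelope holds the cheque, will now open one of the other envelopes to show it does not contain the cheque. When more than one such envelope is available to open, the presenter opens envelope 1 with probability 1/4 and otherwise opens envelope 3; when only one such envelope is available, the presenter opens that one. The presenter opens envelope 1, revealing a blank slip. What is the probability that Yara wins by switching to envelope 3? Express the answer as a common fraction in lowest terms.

Apply Bayes' rule, conditioning on where the cheque actually is.
If it is in envelope 1 (prior 1/3): the presenter opened envelope 1, so this case is ruled out; weight (1/3)·0 = 0.
If it is in envelope 2 (prior 1/3): envelope 1 is available, opened with probability 1/4; weight (1/3)·(1/4) = 1/12.
If it is in envelope 3 (prior 1/3): only envelope 1 is available, probability 1; weight (1/3)·1 = 1/3.
The weights sum to 5/12.
So P(the cheque in envelope 3 | the presenter opened envelope 1) = (1/3) / (5/12) = 4/5.

4/5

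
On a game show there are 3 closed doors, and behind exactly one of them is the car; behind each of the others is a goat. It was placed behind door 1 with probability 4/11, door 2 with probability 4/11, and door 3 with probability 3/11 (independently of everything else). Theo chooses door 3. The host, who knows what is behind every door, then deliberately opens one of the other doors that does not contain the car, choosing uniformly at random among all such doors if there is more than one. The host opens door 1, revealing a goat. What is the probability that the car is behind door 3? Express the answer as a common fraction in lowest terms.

3/11

Condition on the true location of the car.
If it is behind door 1 (prior 4/11): the host opened door 1, so this case is ruled out; weight (4/11)·0 = 0.
If it is behind door 2 (prior 4/11): the host has no choice, probability 1; weight (4/11)·1 = 4/11.
If it is behind door 3 (prior 3/11): the host has 2 equally likely choices, so probability 1/2; weight (3/11)·(1/2) = 3/22.
The weights sum to 1/2.
So P(the car behind door 3 | the host opened door 1) = (3/22) / (1/2) = 3/11.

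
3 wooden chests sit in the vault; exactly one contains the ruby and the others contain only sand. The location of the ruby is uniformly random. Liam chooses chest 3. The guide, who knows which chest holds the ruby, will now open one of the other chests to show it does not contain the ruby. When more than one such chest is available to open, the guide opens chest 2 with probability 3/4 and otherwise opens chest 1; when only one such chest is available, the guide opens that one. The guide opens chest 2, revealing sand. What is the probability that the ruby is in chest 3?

Consider each possible location of the ruby in turn.
If it is in chest 1 (prior 1/3): only chest 2 is available, probability 1; weight (1/3)·1 = 1/3.
If it is in chest 2 (prior 1/3): the guide opened chest 2, so this case is ruled out; weight (1/3)·0 = 0.
If it is in chest 3 (prior 1/3): chest 2 is available, opened with probability 3/4; weight (1/3)·(3/4) = 1/4.
The weights sum to 7/12.
So P(the ruby in chest 3 | the guide opened chest 2) = (1/4) / (7/12) = 3/7.

3/7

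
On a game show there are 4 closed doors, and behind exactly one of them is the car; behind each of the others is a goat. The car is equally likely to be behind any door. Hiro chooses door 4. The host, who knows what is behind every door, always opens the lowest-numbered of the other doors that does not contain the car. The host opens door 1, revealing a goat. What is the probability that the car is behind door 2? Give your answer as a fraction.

1/3

Apply Bayes' rule, conditioning on where the car actually is.
If it is behind door 1 (prior 1/4): the host opened door 1, so this case is ruled out; weight (1/4)·0 = 0.
If it is behind any of doors 2, 3, and 4 (prior 1/4 each): door 1 is the lowest-numbered option available, probability 1; weight (1/4)·1 = 1/4 each.
The weights sum to 3/4.
So P(the car behind door 2 | the host opened door 1) = (1/4) / (3/4) = 1/3.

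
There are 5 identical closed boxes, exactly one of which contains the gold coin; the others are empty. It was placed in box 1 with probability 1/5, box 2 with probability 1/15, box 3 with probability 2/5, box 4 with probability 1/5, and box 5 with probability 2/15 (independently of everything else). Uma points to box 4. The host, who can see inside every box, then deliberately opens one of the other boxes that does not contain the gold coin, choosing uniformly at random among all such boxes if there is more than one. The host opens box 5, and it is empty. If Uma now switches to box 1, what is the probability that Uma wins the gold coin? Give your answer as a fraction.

Condition on the true location of the gold coin.
If it is in box 1 (prior 1/5): the host has 3 equally likely choices, so probability 1/3; weight (1/5)·(1/3) = 1/15.
If it is in box 2 (prior 1/15): the host has 3 equally likely choices, so probability 1/3; weight (1/15)·(1/3) = 1/45.
If it is in box 3 (prior 2/5): the host has 3 equally likely choices, so probability 1/3; weight (2/5)·(1/3) = 2/15.
If it is in box 4 (prior 1/5): the host has 4 equally likely choices, so probability 1/4; weight (1/5)·(1/4) = 1/20.
If it is in box 5 (prior 2/15): the host opened box 5, so this case is ruled out; weight (2/15)·0 = 0.
The weights sum to 49/180.
So P(the gold coin in box 1 | the host opened box 5) = (1/15) / (49/180) = 12/49.

12/49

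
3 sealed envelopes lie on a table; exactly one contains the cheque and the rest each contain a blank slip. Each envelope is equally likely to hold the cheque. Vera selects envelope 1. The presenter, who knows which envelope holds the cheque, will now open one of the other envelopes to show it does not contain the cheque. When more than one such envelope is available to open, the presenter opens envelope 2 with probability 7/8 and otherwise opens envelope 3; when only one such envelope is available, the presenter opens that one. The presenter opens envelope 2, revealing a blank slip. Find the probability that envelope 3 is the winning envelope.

8/15

Consider each possible location of the cheque in turn.
If it is in envelope 1 (prior 1/3): envelope 2 is available, opened with probability 7/8; weight (1/3)·(7/8) = 7/24.
If it is in envelope 2 (prior 1/3): the presenter opened envelope 2, so this case is ruled out; weight (1/3)·0 = 0.
If it is in envelope 3 (prior 1/3): only envelope 2 is available, probability 1; weight (1/3)·1 = 1/3.
The weights sum to 5/8.
So P(the cheque in envelope 3 | the presenter opened envelope 2) = (1/3) / (5/8) = 8/15.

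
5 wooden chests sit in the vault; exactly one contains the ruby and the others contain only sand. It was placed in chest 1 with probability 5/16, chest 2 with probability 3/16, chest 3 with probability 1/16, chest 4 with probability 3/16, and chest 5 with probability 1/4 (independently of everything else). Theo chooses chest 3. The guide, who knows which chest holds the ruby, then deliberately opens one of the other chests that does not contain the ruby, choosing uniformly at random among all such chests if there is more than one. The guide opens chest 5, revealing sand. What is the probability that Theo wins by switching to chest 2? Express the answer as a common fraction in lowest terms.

Apply Bayes' rule, conditioning on where the ruby actually is.
If it is in chest 1 (prior 5/16): the guide has 3 equally likely choices, so probability 1/3; weight (5/16)·(1/3) = 5/48.
If it is in either of chests 2 and 4 (prior 3/16 each): the guide has 3 equally likely choices, so probability 1/3; weight (3/16)·(1/3) = 1/16 each.
If it is in chest 3 (prior 1/16): the guide has 4 equally likely choices, so probability 1/4; weight (1/16)·(1/4) = 1/64.
If it is in chest 5 (prior 1/4): the guide opened chest 5, so this case is ruled out; weight (1/4)·0 = 0.
The weights sum to 47/192.
So P(the ruby in chest 2 | the guide opened chest 5) = (1/16) / (47/192) = 12/47.

12/47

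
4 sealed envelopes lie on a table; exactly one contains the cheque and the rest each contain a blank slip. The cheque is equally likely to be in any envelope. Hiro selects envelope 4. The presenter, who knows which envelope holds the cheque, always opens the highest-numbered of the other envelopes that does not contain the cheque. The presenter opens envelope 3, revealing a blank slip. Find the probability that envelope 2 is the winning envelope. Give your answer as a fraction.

1/3

Condition on the true location of the cheque.
If it is in any of envelopes 1, 2, and 4 (prior 1/4 each): envelope 3 is the highest-numbered option available, probability 1; weight (1/4)·1 = 1/4 each.
If it is in envelope 3 (prior 1/4): the presenter opened envelope 3, so this case is ruled out; weight (1/4)·0 = 0.
The weights sum to 3/4.
So P(the cheque in envelope 2 | the presenter opened envelope 3) = (1/4) / (3/4) = 1/3.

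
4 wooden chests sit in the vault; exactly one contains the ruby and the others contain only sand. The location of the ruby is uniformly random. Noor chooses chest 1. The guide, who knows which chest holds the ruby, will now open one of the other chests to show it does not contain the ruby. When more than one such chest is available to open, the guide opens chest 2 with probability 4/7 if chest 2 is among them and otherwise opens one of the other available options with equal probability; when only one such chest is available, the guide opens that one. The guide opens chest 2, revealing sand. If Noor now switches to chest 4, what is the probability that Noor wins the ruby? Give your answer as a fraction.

Condition on the true location of the ruby.
If it is in any of chests 1, 3, and 4 (prior 1/4 each): chest 2 is available, opened with probability 4/7; weight (1/4)·(4/7) = 1/7 each.
If it is in chest 2 (prior 1/4): the guide opened chest 2, so this case is ruled out; weight (1/4)·0 = 0.
The weights sum to 3/7.
So P(the ruby in chest 4 | the guide opened chest 2) = (1/7) / (3/7) = 1/3.

1/3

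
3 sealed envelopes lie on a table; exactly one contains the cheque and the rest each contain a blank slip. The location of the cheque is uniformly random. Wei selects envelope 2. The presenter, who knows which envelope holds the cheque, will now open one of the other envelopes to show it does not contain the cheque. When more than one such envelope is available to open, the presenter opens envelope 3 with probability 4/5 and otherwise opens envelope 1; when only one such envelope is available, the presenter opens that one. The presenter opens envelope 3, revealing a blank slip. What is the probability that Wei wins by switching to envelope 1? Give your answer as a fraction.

5/9

Apply Bayes' rule, conditioning on where the cheque actually is.
If it is in envelope 1 (prior 1/3): only envelope 3 is available, probability 1; weight (1/3)·1 = 1/3.
If it is in envelope 2 (prior 1/3): envelope 3 is available, opened with probability 4/5; weight (1/3)·(4/5) = 4/15.
If it is in envelope 3 (prior 1/3): the presenter opened envelope 3, so this case is ruled out; weight (1/3)·0 = 0.
The weights sum to 3/5.
So P(the cheque in envelope 1 | the presenter opened envelope 3) = (1/3) / (3/5) = 5/9.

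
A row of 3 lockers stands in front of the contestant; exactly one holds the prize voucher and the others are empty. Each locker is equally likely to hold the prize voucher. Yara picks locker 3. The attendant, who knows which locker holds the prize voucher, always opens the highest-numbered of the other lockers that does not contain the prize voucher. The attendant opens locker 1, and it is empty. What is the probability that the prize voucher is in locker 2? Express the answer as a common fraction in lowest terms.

Condition on the true location of the prize voucher.
If it is in locker 1 (prior 1/3): the attendant opened locker 1, so this case is ruled out; weight (1/3)·0 = 0.
If it is in locker 2 (prior 1/3): locker 1 is the highest-numbered option available, probability 1; weight (1/3)·1 = 1/3.
If it is in locker 3 (prior 1/3): the attendant would have opened locker 2 instead, probability 0; weight (1/3)·0 = 0.
The weights sum to 1/3.
So P(the prize voucher in locker 2 | the attendant opened locker 1) = (1/3) / (1/3) = 1.

1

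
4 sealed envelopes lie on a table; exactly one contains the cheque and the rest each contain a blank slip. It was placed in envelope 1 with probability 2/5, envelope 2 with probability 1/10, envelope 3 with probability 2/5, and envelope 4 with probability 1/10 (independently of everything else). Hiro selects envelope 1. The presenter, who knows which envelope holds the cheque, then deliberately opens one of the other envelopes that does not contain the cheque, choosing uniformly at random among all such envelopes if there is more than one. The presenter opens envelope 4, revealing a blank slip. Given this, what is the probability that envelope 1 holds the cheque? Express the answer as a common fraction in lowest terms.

8/23

Condition on the true location of the cheque.
If it is in envelope 1 (prior 2/5): the presenter has 3 equally likely choices, so probability 1/3; weight (2/5)·(1/3) = 2/15.
If it is in envelope 2 (prior 1/10): the presenter has 2 equally likely choices, so probability 1/2; weight (1/10)·(1/2) = 1/20.
If it is in envelope 3 (prior 2/5): the presenter has 2 equally likely choices, so probability 1/2; weight (2/5)·(1/2) = 1/5.
If it is in envelope 4 (prior 1/10): the presenter opened envelope 4, so this case is ruled out; weight (1/10)·0 = 0.
The weights sum to 23/60.
So P(the cheque in envelope 1 | the presenter opened envelope 4) = (2/15) / (23/60) = 8/23.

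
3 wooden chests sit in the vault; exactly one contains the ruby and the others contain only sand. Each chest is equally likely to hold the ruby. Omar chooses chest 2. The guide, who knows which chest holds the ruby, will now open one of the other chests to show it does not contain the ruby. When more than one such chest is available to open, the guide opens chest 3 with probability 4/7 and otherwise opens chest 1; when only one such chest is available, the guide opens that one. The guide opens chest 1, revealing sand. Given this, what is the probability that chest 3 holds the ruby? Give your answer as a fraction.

7/10

Consider each possible location of the ruby in turn.
If it is in chest 1 (prior 1/3): the guide opened chest 1, so this case is ruled out; weight (1/3)·0 = 0.
If it is in chest 2 (prior 1/3): chest 3 is available but not opened, probability 3/7; weight (1/3)·(3/7) = 1/7.
If it is in chest 3 (prior 1/3): only chest 1 is available, probability 1; weight (1/3)·1 = 1/3.
The weights sum to 10/21.
So P(the ruby in chest 3 | the guide opened chest 1) = (1/3) / (10/21) = 7/10.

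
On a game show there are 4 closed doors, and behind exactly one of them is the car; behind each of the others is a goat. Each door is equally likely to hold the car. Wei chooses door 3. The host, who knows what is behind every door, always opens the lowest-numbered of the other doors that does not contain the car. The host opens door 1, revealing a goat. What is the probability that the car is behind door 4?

1/3

Condition on the true location of the car.
If it is behind door 1 (prior 1/4): the host opened door 1, so this case is ruled out; weight (1/4)·0 = 0.
If it is behind any of doors 2, 3, and 4 (prior 1/4 each): door 1 is the lowest-numbered option available, probability 1; weight (1/4)·1 = 1/4 each.
The weights sum to 3/4.
So P(the car behind door 4 | the host opened door 1) = (1/4) / (3/4) = 1/3.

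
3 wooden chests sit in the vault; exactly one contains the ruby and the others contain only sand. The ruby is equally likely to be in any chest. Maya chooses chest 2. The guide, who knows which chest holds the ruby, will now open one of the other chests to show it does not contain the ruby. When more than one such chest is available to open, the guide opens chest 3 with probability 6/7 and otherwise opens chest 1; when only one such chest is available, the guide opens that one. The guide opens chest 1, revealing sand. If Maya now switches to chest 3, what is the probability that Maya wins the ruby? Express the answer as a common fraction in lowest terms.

Condition on the true location of the ruby.
If it is in chest 1 (prior 1/3): the guide opened chest 1, so this case is ruled out; weight (1/3)·0 = 0.
If it is in chest 2 (prior 1/3): chest 3 is available but not opened, probability 1/7; weight (1/3)·(1/7) = 1/21.
If it is in chest 3 (prior 1/3): only chest 1 is available, probability 1; weight (1/3)·1 = 1/3.
The weights sum to 8/21.
So P(the ruby in chest 3 | the guide opened chest 1) = (1/3) / (8/21) = 7/8.

7/8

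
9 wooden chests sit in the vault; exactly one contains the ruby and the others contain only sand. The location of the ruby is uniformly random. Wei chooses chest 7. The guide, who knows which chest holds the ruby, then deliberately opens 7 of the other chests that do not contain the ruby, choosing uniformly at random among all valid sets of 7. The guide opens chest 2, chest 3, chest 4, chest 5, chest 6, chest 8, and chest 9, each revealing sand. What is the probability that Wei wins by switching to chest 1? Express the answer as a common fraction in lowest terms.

Condition on the true location of the ruby.
If it is in chest 1 (prior 1/9): the guide has no choice, probability 1; weight (1/9)·1 = 1/9.
If it is in any of chests 2, 3, 4, 5, 6, 8, and 9 (prior 1/9 each): that chest was opened and seen not to hold the prize — ruled out; weight (1/9)·0 = 0 each.
If it is in chest 7 (prior 1/9): the guide has 8 equally likely choices, so probability 1/8; weight (1/9)·(1/8) = 1/72.
The weights sum to 1/8.
So P(the ruby in chest 1 | the guide opened chest 2, chest 3, chest 4, chest 5, chest 6, chest 8, and chest 9) = (1/9) / (1/8) = 8/9.

8/9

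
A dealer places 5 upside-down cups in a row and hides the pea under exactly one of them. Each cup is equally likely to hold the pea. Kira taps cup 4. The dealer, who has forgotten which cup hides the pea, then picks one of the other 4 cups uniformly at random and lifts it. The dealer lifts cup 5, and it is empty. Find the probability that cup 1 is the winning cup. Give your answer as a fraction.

Condition on the true location of the pea.
If it is under any of cups 1, 2, 3, and 4 (prior 1/5 each): the dealer picks cup 5 with probability 1/4 regardless, and it is not the prize; weight (1/5)·(1/4) = 1/20 each.
If it is under cup 5 (prior 1/5): the dealer opened cup 5, so this case is ruled out; weight (1/5)·0 = 0.
The weights sum to 1/5.
So P(the pea under cup 1 | the dealer opened cup 5) = (1/20) / (1/5) = 1/4.

1/4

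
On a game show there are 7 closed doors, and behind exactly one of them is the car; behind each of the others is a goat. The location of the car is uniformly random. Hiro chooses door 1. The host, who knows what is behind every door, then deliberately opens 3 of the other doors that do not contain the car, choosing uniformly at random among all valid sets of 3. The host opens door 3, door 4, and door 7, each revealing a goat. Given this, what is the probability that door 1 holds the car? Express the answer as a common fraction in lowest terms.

1/7

Apply Bayes' rule, conditioning on where the car actually is.
If it is behind door 1 (prior 1/7): the host has 20 equally likely choices, so probability 1/20; weight (1/7)·(1/20) = 1/140.
If it is behind any of doors 2, 5, and 6 (prior 1/7 each): the host has 10 equally likely choices, so probability 1/10; weight (1/7)·(1/10) = 1/70 each.
If it is behind any of doors 3, 4, and 7 (prior 1/7 each): that door was opened and seen not to hold the prize — ruled out; weight (1/7)·0 = 0 each.
The weights sum to 1/20.
So P(the car behind door 1 | the host opened door 3, door 4, and door 7) = (1/140) / (1/20) = 1/7.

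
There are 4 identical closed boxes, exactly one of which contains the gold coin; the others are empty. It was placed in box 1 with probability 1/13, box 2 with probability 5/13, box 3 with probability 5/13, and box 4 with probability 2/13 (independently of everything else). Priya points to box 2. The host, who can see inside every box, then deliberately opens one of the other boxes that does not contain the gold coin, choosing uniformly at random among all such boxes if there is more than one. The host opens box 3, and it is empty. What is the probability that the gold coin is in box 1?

Condition on the true location of the gold coin.
If it is in box 1 (prior 1/13): the host has 2 equally likely choices, so probability 1/2; weight (1/13)·(1/2) = 1/26.
If it is in box 2 (prior 5/13): the host has 3 equally likely choices, so probability 1/3; weight (5/13)·(1/3) = 5/39.
If it is in box 3 (prior 5/13): the host opened box 3, so this case is ruled out; weight (5/13)·0 = 0.
If it is in box 4 (prior 2/13): the host has 2 equally likely choices, so probability 1/2; weight (2/13)·(1/2) = 1/13.
The weights sum to 19/78.
So P(the gold coin in box 1 | the host opened box 3) = (1/26) / (19/78) = 3/19.

3/19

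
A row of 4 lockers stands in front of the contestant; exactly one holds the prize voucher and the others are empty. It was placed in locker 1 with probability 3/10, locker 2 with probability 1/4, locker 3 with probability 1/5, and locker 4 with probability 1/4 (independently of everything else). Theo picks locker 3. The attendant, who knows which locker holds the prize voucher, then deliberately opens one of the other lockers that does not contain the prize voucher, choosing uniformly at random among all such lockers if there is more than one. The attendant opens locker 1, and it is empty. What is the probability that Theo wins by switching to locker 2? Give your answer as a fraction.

15/38

Condition on the true location of the prize voucher.
If it is in locker 1 (prior 3/10): the attendant opened locker 1, so this case is ruled out; weight (3/10)·0 = 0.
If it is in either of lockers 2 and 4 (prior 1/4 each): the attendant has 2 equally likely choices, so probability 1/2; weight (1/4)·(1/2) = 1/8 each.
If it is in locker 3 (prior 1/5): the attendant has 3 equally likely choices, so probability 1/3; weight (1/5)·(1/3) = 1/15.
The weights sum to 19/60.
So P(the prize voucher in locker 2 | the attendant opened locker 1) = (1/8) / (19/60) = 15/38.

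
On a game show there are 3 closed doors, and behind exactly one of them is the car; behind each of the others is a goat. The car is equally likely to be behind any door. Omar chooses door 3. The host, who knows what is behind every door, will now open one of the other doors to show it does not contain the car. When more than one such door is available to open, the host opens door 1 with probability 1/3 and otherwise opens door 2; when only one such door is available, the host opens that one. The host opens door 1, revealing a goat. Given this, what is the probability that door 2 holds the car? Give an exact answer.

Condition on the true location of the car.
If it is behind door 1 (prior 1/3): the host opened door 1, so this case is ruled out; weight (1/3)·0 = 0.
If it is behind door 2 (prior 1/3): only door 1 is available, probability 1; weight (1/3)·1 = 1/3.
If it is behind door 3 (prior 1/3): door 1 is available, opened with probability 1/3; weight (1/3)·(1/3) = 1/9.
The weights sum to 4/9.
So P(the car behind door 2 | the host opened door 1) = (1/3) / (4/9) = 3/4.

3/4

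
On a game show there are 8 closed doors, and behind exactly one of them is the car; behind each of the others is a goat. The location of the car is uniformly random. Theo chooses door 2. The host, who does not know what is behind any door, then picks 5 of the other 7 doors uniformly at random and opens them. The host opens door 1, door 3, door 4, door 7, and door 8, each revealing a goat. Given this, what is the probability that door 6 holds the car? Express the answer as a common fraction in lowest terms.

1/3

Apply Bayes' rule, conditioning on where the car actually is.
If it is behind any of doors 1, 3, 4, 7, and 8 (prior 1/8 each): that door was opened and seen not to hold the prize — ruled out; weight (1/8)·0 = 0 each.
If it is behind any of doors 2, 5, and 6 (prior 1/8 each): the host picks exactly this set with probability 1/21 regardless, and none is the prize; weight (1/8)·(1/21) = 1/168 each.
The weights sum to 1/56.
So P(the car behind door 6 | the host opened door 1, door 3, door 4, door 7, and door 8) = (1/168) / (1/56) = 1/3.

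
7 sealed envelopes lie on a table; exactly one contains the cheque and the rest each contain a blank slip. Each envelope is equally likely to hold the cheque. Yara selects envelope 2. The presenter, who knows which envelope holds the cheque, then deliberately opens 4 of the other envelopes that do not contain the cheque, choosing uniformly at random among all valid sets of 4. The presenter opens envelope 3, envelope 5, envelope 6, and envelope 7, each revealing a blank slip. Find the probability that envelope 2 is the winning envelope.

Apply Bayes' rule, conditioning on where the cheque actually is.
If it is in either of envelopes 1 and 4 (prior 1/7 each): the presenter has 5 equally likely choices, so probability 1/5; weight (1/7)·(1/5) = 1/35 each.
If it is in envelope 2 (prior 1/7): the presenter has 15 equally likely choices, so probability 1/15; weight (1/7)·(1/15) = 1/105.
If it is in any of envelopes 3, 5, 6, and 7 (prior 1/7 each): that envelope was opened and seen not to hold the prize — ruled out; weight (1/7)·0 = 0 each.
The weights sum to 1/15.
So P(the cheque in envelope 2 | the presenter opened envelope 3, envelope 5, envelope 6, and envelope 7) = (1/105) / (1/15) = 1/7.

1/7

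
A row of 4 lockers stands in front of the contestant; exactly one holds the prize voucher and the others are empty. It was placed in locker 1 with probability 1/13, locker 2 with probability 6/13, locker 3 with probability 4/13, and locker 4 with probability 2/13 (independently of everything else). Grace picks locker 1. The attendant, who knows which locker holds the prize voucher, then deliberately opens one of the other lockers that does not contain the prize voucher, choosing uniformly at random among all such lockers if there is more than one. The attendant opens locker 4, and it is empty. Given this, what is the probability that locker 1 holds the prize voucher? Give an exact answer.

1/16

Condition on the true location of the prize voucher.
If it is in locker 1 (prior 1/13): the attendant has 3 equally likely choices, so probability 1/3; weight (1/13)·(1/3) = 1/39.
If it is in locker 2 (prior 6/13): the attendant has 2 equally likely choices, so probability 1/2; weight (6/13)·(1/2) = 3/13.
If it is in locker 3 (prior 4/13): the attendant has 2 equally likely choices, so probability 1/2; weight (4/13)·(1/2) = 2/13.
If it is in locker 4 (prior 2/13): the attendant opened locker 4, so this case is ruled out; weight (2/13)·0 = 0.
The weights sum to 16/39.
So P(the prize voucher in locker 1 | the attendant opened locker 4) = (1/39) / (16/39) = 1/16.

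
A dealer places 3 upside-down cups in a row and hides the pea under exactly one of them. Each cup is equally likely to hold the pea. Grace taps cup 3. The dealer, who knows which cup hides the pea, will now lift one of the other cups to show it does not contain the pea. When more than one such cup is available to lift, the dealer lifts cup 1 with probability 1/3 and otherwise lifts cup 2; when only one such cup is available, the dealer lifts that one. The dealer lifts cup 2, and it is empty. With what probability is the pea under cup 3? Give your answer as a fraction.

2/5

Consider each possible location of the pea in turn.
If it is under cup 1 (prior 1/3): only cup 2 is available, probability 1; weight (1/3)·1 = 1/3.
If it is under cup 2 (prior 1/3): the dealer opened cup 2, so this case is ruled out; weight (1/3)·0 = 0.
If it is under cup 3 (prior 1/3): cup 1 is available but not opened, probability 2/3; weight (1/3)·(2/3) = 2/9.
The weights sum to 5/9.
So P(the pea under cup 3 | the dealer opened cup 2) = (2/9) / (5/9) = 2/5.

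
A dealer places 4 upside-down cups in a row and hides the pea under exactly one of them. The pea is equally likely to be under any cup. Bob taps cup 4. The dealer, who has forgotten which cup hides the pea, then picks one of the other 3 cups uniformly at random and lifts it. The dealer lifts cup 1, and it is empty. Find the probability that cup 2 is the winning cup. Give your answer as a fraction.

Consider each possible location of the pea in turn.
If it is under cup 1 (prior 1/4): the dealer opened cup 1, so this case is ruled out; weight (1/4)·0 = 0.
If it is under any of cups 2, 3, and 4 (prior 1/4 each): the dealer picks cup 1 with probability 1/3 regardless, and it is not the prize; weight (1/4)·(1/3) = 1/12 each.
The weights sum to 1/4.
So P(the pea under cup 2 | the dealer opened cup 1) = (1/12) / (1/4) = 1/3.

1/3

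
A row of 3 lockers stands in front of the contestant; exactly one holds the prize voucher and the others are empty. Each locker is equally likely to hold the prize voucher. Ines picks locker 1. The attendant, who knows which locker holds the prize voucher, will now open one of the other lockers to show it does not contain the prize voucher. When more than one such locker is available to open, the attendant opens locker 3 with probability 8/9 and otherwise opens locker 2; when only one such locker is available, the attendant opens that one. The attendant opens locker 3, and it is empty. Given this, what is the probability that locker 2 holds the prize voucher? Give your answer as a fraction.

Consider each possible location of the prize voucher in turn.
If it is in locker 1 (prior 1/3): locker 3 is available, opened with probability 8/9; weight (1/3)·(8/9) = 8/27.
If it is in locker 2 (prior 1/3): only locker 3 is available, probability 1; weight (1/3)·1 = 1/3.
If it is in locker 3 (prior 1/3): the attendant opened locker 3, so this case is ruled out; weight (1/3)·0 = 0.
The weights sum to 17/27.
So P(the prize voucher in locker 2 | the attendant opened locker 3) = (1/3) / (17/27) = 9/17.

9/17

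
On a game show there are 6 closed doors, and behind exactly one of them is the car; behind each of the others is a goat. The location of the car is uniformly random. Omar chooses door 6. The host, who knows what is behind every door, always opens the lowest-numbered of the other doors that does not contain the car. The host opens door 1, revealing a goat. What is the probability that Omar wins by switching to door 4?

Consider each possible location of the car in turn.
If it is behind door 1 (prior 1/6): the host opened door 1, so this case is ruled out; weight (1/6)·0 = 0.
If it is behind any of doors 2, 3, 4, 5, and 6 (prior 1/6 each): door 1 is the lowest-numbered option available, probability 1; weight (1/6)·1 = 1/6 each.
The weights sum to 5/6.
So P(the car behind door 4 | the host opened door 1) = (1/6) / (5/6) = 1/5.

1/5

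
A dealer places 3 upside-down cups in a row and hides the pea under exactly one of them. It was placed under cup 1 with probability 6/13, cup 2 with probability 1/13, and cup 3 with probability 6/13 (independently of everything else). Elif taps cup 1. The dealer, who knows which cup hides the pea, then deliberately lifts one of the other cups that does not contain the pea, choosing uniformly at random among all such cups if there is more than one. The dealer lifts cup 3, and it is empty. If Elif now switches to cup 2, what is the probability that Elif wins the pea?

1/4

Consider each possible location of the pea in turn.
If it is under cup 1 (prior 6/13): the dealer has 2 equally likely choices, so probability 1/2; weight (6/13)·(1/2) = 3/13.
If it is under cup 2 (prior 1/13): the dealer has no choice, probability 1; weight (1/13)·1 = 1/13.
If it is under cup 3 (prior 6/13): the dealer opened cup 3, so this case is ruled out; weight (6/13)·0 = 0.
The weights sum to 4/13.
So P(the pea under cup 2 | the dealer opened cup 3) = (1/13) / (4/13) = 1/4.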